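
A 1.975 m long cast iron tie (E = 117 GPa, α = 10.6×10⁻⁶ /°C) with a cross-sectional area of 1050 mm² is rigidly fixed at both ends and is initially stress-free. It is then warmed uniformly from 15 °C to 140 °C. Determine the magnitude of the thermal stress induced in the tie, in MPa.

σ ≈ 155 MPa (compressive)

The supports are rigid, so the total axial strain is zero. The restrained thermal strain is ε = αΔT = 10.6×10⁻⁶ × 125 = 1325×10⁻⁶.
The stress required to suppress this strain is σ = Eε = 117×10³ × 1325×10⁻⁶ = 155 MPa, compressive since the tie is trying to expand.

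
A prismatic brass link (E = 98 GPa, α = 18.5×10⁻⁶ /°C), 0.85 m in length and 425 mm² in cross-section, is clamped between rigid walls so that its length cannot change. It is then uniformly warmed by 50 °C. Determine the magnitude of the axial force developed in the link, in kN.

P ≈ 38.5 kN (compressive)

The ends cannot move, so σ = EαΔT = 98×10³ × 18.5×10⁻⁶ × 50 = 90.65 MPa.
Then P = σA = 90.65 × 425 mm² = 38.53 kN, compressive.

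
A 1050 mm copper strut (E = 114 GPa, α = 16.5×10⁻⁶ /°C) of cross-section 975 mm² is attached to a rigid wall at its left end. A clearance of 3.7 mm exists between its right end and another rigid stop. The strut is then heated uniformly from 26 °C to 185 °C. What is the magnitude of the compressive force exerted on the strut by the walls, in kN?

P ≈ 0 kN

Unrestrained expansion: δ_free = αΔT L = 16.5×10⁻⁶ × 159 × 1050 = 2.755 mm.
Since δ_free = 2.75 mm is less than the 3.7 mm gap, the strut never touches the wall. No axial force develops.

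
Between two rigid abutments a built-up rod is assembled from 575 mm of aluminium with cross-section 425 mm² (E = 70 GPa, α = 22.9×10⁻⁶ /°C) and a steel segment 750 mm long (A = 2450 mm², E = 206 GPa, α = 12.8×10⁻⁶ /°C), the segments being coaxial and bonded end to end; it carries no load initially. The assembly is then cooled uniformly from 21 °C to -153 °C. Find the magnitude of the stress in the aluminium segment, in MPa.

σ ≈ 448 MPa (tensile)

If the supports were absent, the total length change would be Σ αᵢΔT Lᵢ = 22.9×10⁻⁶×174×575 + 12.8×10⁻⁶×174×750 = 3.962 mm.
The rigid supports impose zero overall length change; the single axial force P common to all segments must satisfy P Σ Lᵢ/(AᵢEᵢ) = δ_free.
Σ Lᵢ/(AᵢEᵢ) = 575/(425×70×10³) + 750/(2450×206×10³) = 2.081×10⁻⁵ mm/N.
So P = 3.962 / 2.081×10⁻⁵ = 190.3 kN, tensile.
σ_{aluminium} = P / A = 190300 / 425 = 447.8 MPa.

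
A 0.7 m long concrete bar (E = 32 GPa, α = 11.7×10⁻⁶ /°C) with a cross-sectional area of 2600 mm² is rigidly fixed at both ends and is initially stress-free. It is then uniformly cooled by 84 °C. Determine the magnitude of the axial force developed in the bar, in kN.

P ≈ 81.8 kN (tensile)

With zero net strain, σ = E·αΔT = 32 GPa × 11.7×10⁻⁶ × 84 = 31.45 MPa.
Axial force P = σA = 31.45 × 2600 = 81770 N = 81.77 kN, tensile.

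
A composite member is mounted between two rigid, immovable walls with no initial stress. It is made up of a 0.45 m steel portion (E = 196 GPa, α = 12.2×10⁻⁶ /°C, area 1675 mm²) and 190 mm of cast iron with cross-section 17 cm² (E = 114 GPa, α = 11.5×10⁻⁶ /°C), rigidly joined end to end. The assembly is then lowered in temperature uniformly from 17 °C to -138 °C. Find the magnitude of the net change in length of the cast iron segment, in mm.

Free thermal contraction of the whole bar: Σ αᵢΔT Lᵢ = 12.2×10⁻⁶×155×450 + 11.5×10⁻⁶×155×190 = 1.19 mm.
The walls prevent any net length change, so an axial force P (same in every segment) develops. Compatibility: P · Σ Lᵢ/(AᵢEᵢ) = δ_free.
The series flexibility is Σ Lᵢ/(AᵢEᵢ) = 450/(1675×196×10³) + 190/(1700×114×10³) = 2.351×10⁻⁶ mm/N.
Hence P = δ_free / Σ(L/AE) = 1.19/2.351×10⁻⁶ = 506 kN (tensile).
For the cast iron segment, free thermal change = 11.5×10⁻⁶×155×190 = 0.3387 mm and elastic change from P = 506000×190/(1700×114×10³) = 0.4961 mm; these oppose, so the net change is 0.157 mm (segment lengthens).

|ΔL| ≈ 0.157 mm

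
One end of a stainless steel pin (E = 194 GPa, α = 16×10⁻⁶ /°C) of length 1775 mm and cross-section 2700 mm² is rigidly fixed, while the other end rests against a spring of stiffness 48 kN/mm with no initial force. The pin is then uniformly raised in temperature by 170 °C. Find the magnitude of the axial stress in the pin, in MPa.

σ ≈ 73.8 MPa (compressive)

The unrestrained thermal change is αΔT L = 16×10⁻⁶ × 170 × 1775 = 4.828 mm.
Let P be the compressive force at the spring. The pin shortens elastically by PL/(AE) and the spring compresses by P/k; together these equal δ_free.
P [ L/(AE) + 1/k ] = δ_free → P [ 1775/(2700×194×10³) + 1/(48×10³) ] = 4.828.
P = 4.828 / 2.422×10⁻⁵ = 199300 N.
σ = P/A = 199300/2700 = 73.82 MPa.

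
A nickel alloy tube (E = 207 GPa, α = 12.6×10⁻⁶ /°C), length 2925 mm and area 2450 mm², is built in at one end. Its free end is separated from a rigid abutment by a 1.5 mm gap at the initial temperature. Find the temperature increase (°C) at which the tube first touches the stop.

The gap closes when αΔT L = 1.5 mm, since the tube is still unstressed at that instant.
So ΔT = g/(αL) = 1.5/(12.6×10⁻⁶ × 2925) = 40.7 °C.

ΔT ≈ 40.7 °C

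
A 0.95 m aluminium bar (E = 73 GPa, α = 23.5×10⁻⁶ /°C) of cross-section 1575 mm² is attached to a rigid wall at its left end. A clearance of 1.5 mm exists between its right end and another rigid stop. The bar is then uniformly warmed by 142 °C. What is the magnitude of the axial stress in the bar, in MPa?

σ ≈ 128 MPa (compressive)

Free thermal elongation = αΔT L = 23.5×10⁻⁶ × 142 × 950 = 3.17 mm.
This exceeds the 1.5 mm gap, so the wall pushes back. The portion of expansion that must be recovered elastically is δ_free − gap = 3.17 − 1.5 = 1.67 mm.
That suppressed elongation corresponds to σ = E·Δ/L = 73×10³ × 1.67/950 = 128.3 MPa.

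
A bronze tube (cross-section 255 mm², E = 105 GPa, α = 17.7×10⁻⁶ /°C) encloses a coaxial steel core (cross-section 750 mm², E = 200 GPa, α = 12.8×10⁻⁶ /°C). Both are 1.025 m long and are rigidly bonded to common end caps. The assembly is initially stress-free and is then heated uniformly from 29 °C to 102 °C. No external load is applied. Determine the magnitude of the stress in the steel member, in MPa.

The bronze has the larger α, so on heating it would change length more than the steel if both were free. The rigid plates force a common final length, so the bronze is put into compression and the steel into tension, with equal and opposite forces P (no external load).
Compatibility of the two members (thermal + elastic change equal): (α₁ − α₂)ΔT = P·[1/(A₁E₁) + 1/(A₂E₂)].
|α₁ − α₂|·ΔT = 4.9×10⁻⁶ × 73 = 0.0003577.
1/(A₁E₁) + 1/(A₂E₂) = 1/(255×105×10³) + 1/(750×200×10³) = 4.401×10⁻⁸ N⁻¹.
P = 0.0003577 / 4.401×10⁻⁸ = 8127 N = 8.127 kN.
σ_{steel} = P/A₂ = 8127/750 = 10.84 MPa, tensile.

σ ≈ 10.8 MPa (tensile)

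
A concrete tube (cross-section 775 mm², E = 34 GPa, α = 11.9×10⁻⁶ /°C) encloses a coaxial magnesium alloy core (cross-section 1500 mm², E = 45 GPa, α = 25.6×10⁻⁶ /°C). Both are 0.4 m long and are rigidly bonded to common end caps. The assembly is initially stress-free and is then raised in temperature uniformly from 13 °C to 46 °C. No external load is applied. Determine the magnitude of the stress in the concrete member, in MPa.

Both members must finish at the same length. With the larger α, the magnesium alloy tends to over-expand; the plates restrain it, putting the magnesium alloy in compression and the concrete in tension. With no external load the two internal forces are equal and opposite, magnitude P.
Equating the net (thermal + elastic) strains gives |α₁ − α₂|·ΔT = P·[1/(A₁E₁) + 1/(A₂E₂)].
|α₁ − α₂|·ΔT = 13.7×10⁻⁶ × 33 = 0.0004521.
1/(A₁E₁) + 1/(A₂E₂) = 1/(775×34×10³) + 1/(1500×45×10³) = 5.277×10⁻⁸ N⁻¹.
P = 0.0004521 / 5.277×10⁻⁸ = 8568 N = 8.568 kN.
σ_{concrete} = P/A₁ = 8568/775 = 11.06 MPa, tensile.

σ ≈ 11.1 MPa (tensile)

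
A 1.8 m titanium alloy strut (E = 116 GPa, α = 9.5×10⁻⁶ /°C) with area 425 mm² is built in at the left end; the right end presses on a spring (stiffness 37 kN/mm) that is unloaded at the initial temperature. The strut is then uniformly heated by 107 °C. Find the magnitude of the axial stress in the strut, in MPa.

σ ≈ 67.8 MPa (compressive)

Free thermal expansion: δ_free = αΔT L = 9.5×10⁻⁶ × 107 × 1800 = 1.83 mm.
With a force P in the spring, the elastic change of the strut is PL/(AE) and that of the spring is P/k; compatibility requires their sum to equal δ_free.
P [ L/(AE) + 1/k ] = δ_free → P [ 1800/(425×116×10³) + 1/(37×10³) ] = 1.83.
P = 1.83 / 6.354×10⁻⁵ = 28800 N.
σ = P/A = 28800/425 = 67.76 MPa.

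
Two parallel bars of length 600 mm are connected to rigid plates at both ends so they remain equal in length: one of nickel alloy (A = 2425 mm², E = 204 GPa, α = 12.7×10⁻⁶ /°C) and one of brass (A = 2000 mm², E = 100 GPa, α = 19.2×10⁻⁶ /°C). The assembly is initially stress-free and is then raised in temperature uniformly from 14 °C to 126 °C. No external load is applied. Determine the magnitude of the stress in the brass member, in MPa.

σ ≈ 51.8 MPa (compressive)

Both members must finish at the same length. With the larger α, the brass tends to over-expand; the plates restrain it, putting the brass in compression and the nickel alloy in tension. With no external load the two internal forces are equal and opposite, magnitude P.
Equating the net (thermal + elastic) strains gives |α₁ − α₂|·ΔT = P·[1/(A₁E₁) + 1/(A₂E₂)].
|α₁ − α₂|·ΔT = 6.5×10⁻⁶ × 112 = 0.000728.
1/(A₁E₁) + 1/(A₂E₂) = 1/(2425×204×10³) + 1/(2000×100×10³) = 7.021×10⁻⁹ N⁻¹.
So P = 0.000728 / 7.021×10⁻⁹ = 103.7 kN.
σ_{brass} = P/A₂ = 103700/2000 = 51.84 MPa, compressive.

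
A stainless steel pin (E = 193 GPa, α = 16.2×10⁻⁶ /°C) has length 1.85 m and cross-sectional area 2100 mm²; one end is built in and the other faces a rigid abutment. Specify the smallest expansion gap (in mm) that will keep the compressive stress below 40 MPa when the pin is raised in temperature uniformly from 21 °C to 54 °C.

Free expansion if unrestrained: δ_free = αΔT L = 16.2×10⁻⁶ × 33 × 1850 = 0.989 mm.
A stress of 40 MPa corresponds to the wall pushing the pin back by σL/E = 40×1850/(193×10³) = 0.3834 mm.
The gap must absorb the remainder: g_min = 0.989 − 0.3834 = 0.6056 mm.

g ≈ 0.606 mm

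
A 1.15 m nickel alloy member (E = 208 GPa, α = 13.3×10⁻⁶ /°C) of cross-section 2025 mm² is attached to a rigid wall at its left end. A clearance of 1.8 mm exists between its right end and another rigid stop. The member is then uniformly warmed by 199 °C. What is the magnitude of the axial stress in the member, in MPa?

Unrestrained expansion: δ_free = αΔT L = 13.3×10⁻⁶ × 199 × 1150 = 3.044 mm.
After closing the 1.8 mm clearance, 3.044 − 1.8 = 1.244 mm of expansion remains to be suppressed by the wall.
So σ = E(δ_free − g)/L = 208×10³ × 1.244/1150 = 224.9 MPa.

σ ≈ 225 MPa (compressive)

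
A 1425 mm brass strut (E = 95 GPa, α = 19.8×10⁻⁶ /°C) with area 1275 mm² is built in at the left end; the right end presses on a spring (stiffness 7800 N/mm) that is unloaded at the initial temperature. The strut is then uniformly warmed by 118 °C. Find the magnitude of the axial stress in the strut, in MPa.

If the spring were absent the strut would lengthen by αΔT L = 19.8×10⁻⁶ × 118 × 1425 = 3.329 mm.
With a force P in the spring, the elastic change of the strut is PL/(AE) and that of the spring is P/k; compatibility requires their sum to equal δ_free.
So P = δ_free / [L/(AE) + 1/k] = 3.329 / [ 1425/(1275×95×10³) + 1/(7800) ].
P = 3.329 / 0.00014 = 23790 N.
σ = P/A = 23790/1275 = 18.66 MPa.

σ ≈ 18.7 MPa (compressive)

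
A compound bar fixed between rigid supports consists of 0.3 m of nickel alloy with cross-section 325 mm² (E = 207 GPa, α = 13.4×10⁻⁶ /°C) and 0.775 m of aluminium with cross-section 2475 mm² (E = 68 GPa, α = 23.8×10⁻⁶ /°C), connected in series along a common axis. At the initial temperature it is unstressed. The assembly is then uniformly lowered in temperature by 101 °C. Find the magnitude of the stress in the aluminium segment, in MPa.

With the walls removed the bar would change length by δ_free = Σ αᵢΔT Lᵢ = 13.4×10⁻⁶×101×300 + 23.8×10⁻⁶×101×775 = 2.269 mm.
Since the ends are fixed, an axial force P builds up, equal in every segment, with P · Σ Lᵢ/(AᵢEᵢ) = δ_free.
Σ Lᵢ/(AᵢEᵢ) = 300/(325×207×10³) + 775/(2475×68×10³) = 9.064×10⁻⁶ mm/N.
Hence P = δ_free / Σ(L/AE) = 2.269/9.064×10⁻⁶ = 250.3 kN (tensile).
σ_{aluminium} = P / A = 250300 / 2475 = 101.1 MPa.

σ ≈ 101 MPa (tensile)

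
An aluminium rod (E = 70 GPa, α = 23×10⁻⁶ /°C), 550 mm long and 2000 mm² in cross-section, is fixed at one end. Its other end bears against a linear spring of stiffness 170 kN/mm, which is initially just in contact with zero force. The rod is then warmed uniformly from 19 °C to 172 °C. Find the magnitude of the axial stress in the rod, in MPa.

The unrestrained thermal change is αΔT L = 23×10⁻⁶ × 153 × 550 = 1.935 mm.
Let P be the compressive force at the spring. The rod shortens elastically by PL/(AE) and the spring compresses by P/k; together these equal δ_free.
P [ L/(AE) + 1/k ] = δ_free → P [ 550/(2000×70×10³) + 1/(170×10³) ] = 1.935.
P = 1.935 / 9.811×10⁻⁶ = 197300 N.
σ = P/A = 197300/2000 = 98.64 MPa.

σ ≈ 98.6 MPa (compressive)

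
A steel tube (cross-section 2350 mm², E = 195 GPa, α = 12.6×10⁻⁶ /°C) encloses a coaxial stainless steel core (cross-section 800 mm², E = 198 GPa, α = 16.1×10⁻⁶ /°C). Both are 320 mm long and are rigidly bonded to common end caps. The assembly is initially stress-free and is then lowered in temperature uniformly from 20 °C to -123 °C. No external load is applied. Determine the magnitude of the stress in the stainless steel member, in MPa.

σ ≈ 73.6 MPa (tensile)

Equilibrium of a rigid end plate with no external load gives equal and opposite internal forces ±P in the two members. Since α_{stainless steel} > α_{steel}, cooling drives the stainless steel into tension and the steel into compression.
Equating the net (thermal + elastic) strains gives |α₁ − α₂|·ΔT = P·[1/(A₁E₁) + 1/(A₂E₂)].
|α₁ − α₂|·ΔT = 3.5×10⁻⁶ × 143 = 0.0005005.
1/(A₁E₁) + 1/(A₂E₂) = 1/(2350×195×10³) + 1/(800×198×10³) = 8.495×10⁻⁹ N⁻¹.
P = 0.0005005 / 8.495×10⁻⁹ = 58910 N = 58.91 kN.
σ_{stainless steel} = P/A₂ = 58910/800 = 73.64 MPa, tensile.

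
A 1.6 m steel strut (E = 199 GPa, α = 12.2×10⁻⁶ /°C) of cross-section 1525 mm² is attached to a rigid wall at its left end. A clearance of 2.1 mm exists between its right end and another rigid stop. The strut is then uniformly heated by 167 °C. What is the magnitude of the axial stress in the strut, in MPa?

σ ≈ 144 MPa (compressive)

Free thermal elongation = αΔT L = 12.2×10⁻⁶ × 167 × 1600 = 3.26 mm.
After closing the 2.1 mm clearance, 3.26 − 2.1 = 1.16 mm of expansion remains to be suppressed by the wall.
That suppressed elongation corresponds to σ = E·Δ/L = 199×10³ × 1.16/1600 = 144.3 MPa.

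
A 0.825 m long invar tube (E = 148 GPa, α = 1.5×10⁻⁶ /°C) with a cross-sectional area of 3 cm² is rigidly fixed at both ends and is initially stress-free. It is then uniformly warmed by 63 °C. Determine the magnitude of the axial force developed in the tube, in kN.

P ≈ 4.2 kN (compressive)

The ends cannot move, so σ = EαΔT = 148×10³ × 1.5×10⁻⁶ × 63 = 13.99 MPa.
P = AEαΔT = 300 × 148×10³ × 1.5×10⁻⁶ × 63 = 4.196 kN (compressive).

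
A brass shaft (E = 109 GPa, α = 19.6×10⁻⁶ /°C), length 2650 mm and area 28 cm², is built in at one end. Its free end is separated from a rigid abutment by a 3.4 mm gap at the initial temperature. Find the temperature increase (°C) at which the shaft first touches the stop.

ΔT ≈ 65.5 °C

The gap closes when αΔT L = 3.4 mm, since the shaft is still unstressed at that instant.
So ΔT = g/(αL) = 3.4/(19.6×10⁻⁶ × 2650) = 65.46 °C.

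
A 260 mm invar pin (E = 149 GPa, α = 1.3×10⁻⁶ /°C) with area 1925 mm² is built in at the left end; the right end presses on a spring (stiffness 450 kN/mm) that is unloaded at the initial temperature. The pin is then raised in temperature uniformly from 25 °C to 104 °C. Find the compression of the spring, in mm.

δ ≈ 0.019 mm

The unrestrained thermal change is αΔT L = 1.3×10⁻⁶ × 79 × 260 = 0.0267 mm.
Let P be the compressive force at the spring. The pin shortens elastically by PL/(AE) and the spring compresses by P/k; together these equal δ_free.
P [ L/(AE) + 1/k ] = δ_free → P [ 260/(1925×149×10³) + 1/(450×10³) ] = 0.0267.
P = 0.0267 / 3.129×10⁻⁶ = 8535 N.
Spring compression = P/k = 8535/(450×10³) = 0.01897 mm.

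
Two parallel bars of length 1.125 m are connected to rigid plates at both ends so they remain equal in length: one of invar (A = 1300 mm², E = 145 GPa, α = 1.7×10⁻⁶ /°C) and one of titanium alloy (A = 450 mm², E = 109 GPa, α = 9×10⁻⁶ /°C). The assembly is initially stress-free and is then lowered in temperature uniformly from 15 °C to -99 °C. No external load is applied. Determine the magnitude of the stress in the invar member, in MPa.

Equilibrium of a rigid end plate with no external load gives equal and opposite internal forces ±P in the two members. Since α_{titanium alloy} > α_{invar}, cooling drives the titanium alloy into tension and the invar into compression.
Equating the net (thermal + elastic) strains gives |α₁ − α₂|·ΔT = P·[1/(A₁E₁) + 1/(A₂E₂)].
|α₁ − α₂|·ΔT = 7.3×10⁻⁶ × 114 = 0.0008322.
1/(A₁E₁) + 1/(A₂E₂) = 1/(1300×145×10³) + 1/(450×109×10³) = 2.569×10⁻⁸ N⁻¹.
So P = 0.0008322 / 2.569×10⁻⁸ = 32.39 kN.
σ_{invar} = P/A₁ = 32390/1300 = 24.92 MPa, compressive.

σ ≈ 24.9 MPa (compressive)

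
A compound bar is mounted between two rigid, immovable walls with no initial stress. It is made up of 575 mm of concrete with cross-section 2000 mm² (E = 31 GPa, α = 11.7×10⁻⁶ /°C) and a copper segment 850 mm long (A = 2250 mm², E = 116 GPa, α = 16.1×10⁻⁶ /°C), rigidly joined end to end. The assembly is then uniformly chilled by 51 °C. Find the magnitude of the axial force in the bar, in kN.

If the supports were absent, the total length change would be Σ αᵢΔT Lᵢ = 11.7×10⁻⁶×51×575 + 16.1×10⁻⁶×51×850 = 1.041 mm.
The rigid supports impose zero overall length change; the single axial force P common to all segments must satisfy P Σ Lᵢ/(AᵢEᵢ) = δ_free.
Σ Lᵢ/(AᵢEᵢ) = 575/(2000×31×10³) + 850/(2250×116×10³) = 1.253×10⁻⁵ mm/N.
P = 1.041 / 1.253×10⁻⁵ = 83080 N = 83.08 kN, tensile.

P ≈ 83.1 kN (tensile)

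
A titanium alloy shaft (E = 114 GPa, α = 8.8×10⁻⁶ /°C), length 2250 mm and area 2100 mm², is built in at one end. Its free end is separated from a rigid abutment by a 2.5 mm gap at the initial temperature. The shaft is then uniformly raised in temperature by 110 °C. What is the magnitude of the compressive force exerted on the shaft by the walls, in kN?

P ≈ 0 kN

Free thermal elongation = αΔT L = 8.8×10⁻⁶ × 110 × 2250 = 2.178 mm.
This is smaller than the 2.5 mm clearance, so the shaft expands freely without reaching the stop — the stress is zero.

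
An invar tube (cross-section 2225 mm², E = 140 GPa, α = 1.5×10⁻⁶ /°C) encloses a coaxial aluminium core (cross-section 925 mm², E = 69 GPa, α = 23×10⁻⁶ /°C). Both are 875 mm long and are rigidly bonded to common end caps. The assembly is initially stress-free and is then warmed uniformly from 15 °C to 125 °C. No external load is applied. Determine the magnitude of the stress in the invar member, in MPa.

σ ≈ 56.3 MPa (tensile)

The aluminium has the larger α, so on heating it would change length more than the invar if both were free. The rigid plates force a common final length, so the aluminium is put into compression and the invar into tension, with equal and opposite forces P (no external load).
Compatibility of the two members (thermal + elastic change equal): (α₁ − α₂)ΔT = P·[1/(A₁E₁) + 1/(A₂E₂)].
|α₁ − α₂|·ΔT = 21.5×10⁻⁶ × 110 = 0.002365.
1/(A₁E₁) + 1/(A₂E₂) = 1/(2225×140×10³) + 1/(925×69×10³) = 1.888×10⁻⁸ N⁻¹.
So P = 0.002365 / 1.888×10⁻⁸ = 125.3 kN.
σ_{invar} = P/A₁ = 125300/2225 = 56.3 MPa, tensile.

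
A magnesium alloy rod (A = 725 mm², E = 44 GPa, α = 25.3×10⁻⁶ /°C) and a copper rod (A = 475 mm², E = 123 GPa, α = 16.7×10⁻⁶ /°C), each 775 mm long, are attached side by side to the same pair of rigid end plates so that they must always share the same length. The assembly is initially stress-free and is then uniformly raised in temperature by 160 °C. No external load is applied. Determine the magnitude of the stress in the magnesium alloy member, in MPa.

σ ≈ 39.2 MPa (compressive)

Both members must finish at the same length. With the larger α, the magnesium alloy tends to over-expand; the plates restrain it, putting the magnesium alloy in compression and the copper in tension. With no external load the two internal forces are equal and opposite, magnitude P.
Setting the final lengths equal and cancelling L: (α₁ − α₂)ΔT = P/(A₁E₁) + P/(A₂E₂).
|α₁ − α₂|·ΔT = 8.6×10⁻⁶ × 160 = 0.001376.
1/(A₁E₁) + 1/(A₂E₂) = 1/(725×44×10³) + 1/(475×123×10³) = 4.846×10⁻⁸ N⁻¹.
P = 0.001376 / 4.846×10⁻⁸ = 28390 N = 28.39 kN.
σ_{magnesium alloy} = P/A₁ = 28390/725 = 39.16 MPa, compressive.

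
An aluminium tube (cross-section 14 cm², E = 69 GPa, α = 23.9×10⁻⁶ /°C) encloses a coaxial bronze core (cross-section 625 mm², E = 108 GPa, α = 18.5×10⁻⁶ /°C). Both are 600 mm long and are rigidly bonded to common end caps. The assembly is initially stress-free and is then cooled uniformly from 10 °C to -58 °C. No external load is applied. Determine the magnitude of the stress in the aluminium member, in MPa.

σ ≈ 10.4 MPa (tensile)

Equilibrium of a rigid end plate with no external load gives equal and opposite internal forces ±P in the two members. Since α_{aluminium} > α_{bronze}, cooling drives the aluminium into tension and the bronze into compression.
Compatibility of the two members (thermal + elastic change equal): (α₁ − α₂)ΔT = P·[1/(A₁E₁) + 1/(A₂E₂)].
|α₁ − α₂|·ΔT = 5.4×10⁻⁶ × 68 = 0.0003672.
1/(A₁E₁) + 1/(A₂E₂) = 1/(1400×69×10³) + 1/(625×108×10³) = 2.517×10⁻⁸ N⁻¹.
P = 0.0003672 / 2.517×10⁻⁸ = 14590 N = 14.59 kN.
σ_{aluminium} = P/A₁ = 14590/1400 = 10.42 MPa, tensile.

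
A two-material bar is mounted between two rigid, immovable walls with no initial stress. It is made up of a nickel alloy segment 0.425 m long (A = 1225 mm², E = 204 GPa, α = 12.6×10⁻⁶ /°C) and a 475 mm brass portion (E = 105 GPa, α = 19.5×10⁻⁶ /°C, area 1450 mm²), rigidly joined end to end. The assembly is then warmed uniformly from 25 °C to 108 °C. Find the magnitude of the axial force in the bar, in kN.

P ≈ 252 kN (compressive)

Free thermal expansion of the whole bar: Σ αᵢΔT Lᵢ = 12.6×10⁻⁶×83×425 + 19.5×10⁻⁶×83×475 = 1.213 mm.
The walls prevent any net length change, so an axial force P (same in every segment) develops. Compatibility: P · Σ Lᵢ/(AᵢEᵢ) = δ_free.
Σ Lᵢ/(AᵢEᵢ) = 425/(1225×204×10³) + 475/(1450×105×10³) = 4.821×10⁻⁶ mm/N.
So P = 1.213 / 4.821×10⁻⁶ = 251.7 kN, compressive.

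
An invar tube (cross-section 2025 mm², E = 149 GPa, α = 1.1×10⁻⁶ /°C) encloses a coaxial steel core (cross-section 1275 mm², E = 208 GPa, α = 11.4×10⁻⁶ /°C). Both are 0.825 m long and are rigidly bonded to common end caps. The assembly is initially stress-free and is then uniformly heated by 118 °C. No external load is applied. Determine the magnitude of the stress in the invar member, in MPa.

Equilibrium of a rigid end plate with no external load gives equal and opposite internal forces ±P in the two members. Since α_{steel} > α_{invar}, heating drives the steel into compression and the invar into tension.
Equating the net (thermal + elastic) strains gives |α₁ − α₂|·ΔT = P·[1/(A₁E₁) + 1/(A₂E₂)].
|α₁ − α₂|·ΔT = 10.3×10⁻⁶ × 118 = 0.001215.
1/(A₁E₁) + 1/(A₂E₂) = 1/(2025×149×10³) + 1/(1275×208×10³) = 7.085×10⁻⁹ N⁻¹.
P = 0.001215 / 7.085×10⁻⁹ = 171500 N = 171.5 kN.
σ_{invar} = P/A₁ = 171500/2025 = 84.71 MPa, tensile.

σ ≈ 84.7 MPa (tensile)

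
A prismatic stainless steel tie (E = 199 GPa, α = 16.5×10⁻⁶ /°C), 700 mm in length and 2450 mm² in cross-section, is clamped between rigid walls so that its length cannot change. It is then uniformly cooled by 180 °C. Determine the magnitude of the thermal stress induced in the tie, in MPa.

With length fixed, the mechanical strain must cancel the thermal strain αΔT = 16.5×10⁻⁶ × 180 = 2970×10⁻⁶.
Hence σ = E·αΔT = 199×10³ × 2970×10⁻⁶ = 591 MPa, tensile.

σ ≈ 591 MPa (tensile)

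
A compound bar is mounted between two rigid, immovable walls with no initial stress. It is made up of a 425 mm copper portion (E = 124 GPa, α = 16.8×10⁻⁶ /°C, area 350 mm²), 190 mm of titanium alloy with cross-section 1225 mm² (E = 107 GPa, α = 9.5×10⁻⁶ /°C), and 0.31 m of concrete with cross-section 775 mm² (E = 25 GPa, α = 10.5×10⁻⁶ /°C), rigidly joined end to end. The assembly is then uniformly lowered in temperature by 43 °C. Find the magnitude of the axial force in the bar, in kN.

If the supports were absent, the total length change would be Σ αᵢΔT Lᵢ = 16.8×10⁻⁶×43×425 + 9.5×10⁻⁶×43×190 + 10.5×10⁻⁶×43×310 = 0.5246 mm.
The rigid supports impose zero overall length change; the single axial force P common to all segments must satisfy P Σ Lᵢ/(AᵢEᵢ) = δ_free.
The series flexibility is Σ Lᵢ/(AᵢEᵢ) = 425/(350×124×10³) + 190/(1225×107×10³) + 310/(775×25×10³) = 2.724×10⁻⁵ mm/N.
P = 0.5246 / 2.724×10⁻⁵ = 19260 N = 19.26 kN, tensile.

P ≈ 19.3 kN (tensile)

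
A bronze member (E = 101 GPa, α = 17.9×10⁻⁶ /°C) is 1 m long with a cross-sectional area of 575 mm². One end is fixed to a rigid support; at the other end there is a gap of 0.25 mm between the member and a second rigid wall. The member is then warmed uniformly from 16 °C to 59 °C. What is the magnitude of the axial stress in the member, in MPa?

Unrestrained expansion: δ_free = αΔT L = 17.9×10⁻⁶ × 43 × 1000 = 0.7697 mm.
After closing the 0.25 mm clearance, 0.7697 − 0.25 = 0.5197 mm of expansion remains to be suppressed by the wall.
Compatibility: PL/(AE) = 0.5197 mm, so σ = P/A = E × (0.5197/1000) = 52.49 MPa.

σ ≈ 52.5 MPa (compressive)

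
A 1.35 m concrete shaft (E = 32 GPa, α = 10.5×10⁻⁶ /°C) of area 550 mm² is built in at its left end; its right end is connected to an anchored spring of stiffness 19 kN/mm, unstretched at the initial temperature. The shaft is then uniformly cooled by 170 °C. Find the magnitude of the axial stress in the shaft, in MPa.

If the spring were absent the shaft would shorten by αΔT L = 10.5×10⁻⁶ × 170 × 1350 = 2.41 mm.
Let P be the tensile force in the spring. The shaft extends elastically by PL/(AE) and the spring stretches by P/k; together these equal δ_free.
So P = δ_free / [L/(AE) + 1/k] = 2.41 / [ 1350/(550×32×10³) + 1/(19×10³) ].
P = 2.41 / 0.0001293 = 18630 N.
σ = P/A = 18630/550 = 33.88 MPa.

σ ≈ 33.9 MPa (tensile)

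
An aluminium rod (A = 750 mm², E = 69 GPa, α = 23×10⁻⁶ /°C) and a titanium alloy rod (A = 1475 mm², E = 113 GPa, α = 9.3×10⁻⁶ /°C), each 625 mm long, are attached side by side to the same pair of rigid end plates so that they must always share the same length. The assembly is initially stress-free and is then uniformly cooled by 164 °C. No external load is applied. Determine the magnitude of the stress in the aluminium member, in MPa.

Equilibrium of a rigid end plate with no external load gives equal and opposite internal forces ±P in the two members. Since α_{aluminium} > α_{titanium alloy}, cooling drives the aluminium into tension and the titanium alloy into compression.
Equating the net (thermal + elastic) strains gives |α₁ − α₂|·ΔT = P·[1/(A₁E₁) + 1/(A₂E₂)].
|α₁ − α₂|·ΔT = 13.7×10⁻⁶ × 164 = 0.002247.
1/(A₁E₁) + 1/(A₂E₂) = 1/(750×69×10³) + 1/(1475×113×10³) = 2.532×10⁻⁸ N⁻¹.
P = 0.002247 / 2.532×10⁻⁸ = 88720 N = 88.72 kN.
σ_{aluminium} = P/A₁ = 88720/750 = 118.3 MPa, tensile.

σ ≈ 118 MPa (tensile)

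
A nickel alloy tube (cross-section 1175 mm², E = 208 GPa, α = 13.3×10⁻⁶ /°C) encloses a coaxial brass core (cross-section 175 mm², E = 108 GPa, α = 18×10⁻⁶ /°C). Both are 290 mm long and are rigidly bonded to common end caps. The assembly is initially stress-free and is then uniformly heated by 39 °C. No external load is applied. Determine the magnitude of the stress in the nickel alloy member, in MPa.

σ ≈ 2.74 MPa (tensile)

Equilibrium of a rigid end plate with no external load gives equal and opposite internal forces ±P in the two members. Since α_{brass} > α_{nickel alloy}, heating drives the brass into compression and the nickel alloy into tension.
Compatibility of the two members (thermal + elastic change equal): (α₁ − α₂)ΔT = P·[1/(A₁E₁) + 1/(A₂E₂)].
|α₁ − α₂|·ΔT = 4.7×10⁻⁶ × 39 = 0.0001833.
1/(A₁E₁) + 1/(A₂E₂) = 1/(1175×208×10³) + 1/(175×108×10³) = 5.7×10⁻⁸ N⁻¹.
P = 0.0001833 / 5.7×10⁻⁸ = 3216 N = 3.216 kN.
σ_{nickel alloy} = P/A₁ = 3216/1175 = 2.737 MPa, tensile.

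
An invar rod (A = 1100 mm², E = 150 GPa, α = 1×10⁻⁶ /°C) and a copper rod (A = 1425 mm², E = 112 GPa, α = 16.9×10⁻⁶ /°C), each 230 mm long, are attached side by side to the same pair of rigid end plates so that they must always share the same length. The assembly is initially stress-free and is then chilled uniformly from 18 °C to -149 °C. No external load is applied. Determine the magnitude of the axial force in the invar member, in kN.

P ≈ 215 kN (compressive in the invar)

Equilibrium of a rigid end plate with no external load gives equal and opposite internal forces ±P in the two members. Since α_{copper} > α_{invar}, cooling drives the copper into tension and the invar into compression.
Setting the final lengths equal and cancelling L: (α₁ − α₂)ΔT = P/(A₁E₁) + P/(A₂E₂).
|α₁ − α₂|·ΔT = 15.9×10⁻⁶ × 167 = 0.002655.
1/(A₁E₁) + 1/(A₂E₂) = 1/(1100×150×10³) + 1/(1425×112×10³) = 1.233×10⁻⁸ N⁻¹.
So P = 0.002655 / 1.233×10⁻⁸ = 215.4 kN.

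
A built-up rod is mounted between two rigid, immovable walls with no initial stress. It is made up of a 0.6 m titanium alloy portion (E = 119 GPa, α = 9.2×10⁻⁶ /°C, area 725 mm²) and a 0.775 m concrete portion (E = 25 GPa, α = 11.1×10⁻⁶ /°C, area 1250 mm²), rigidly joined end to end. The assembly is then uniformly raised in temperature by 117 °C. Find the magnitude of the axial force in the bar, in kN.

Free thermal expansion of the whole bar: Σ αᵢΔT Lᵢ = 9.2×10⁻⁶×117×600 + 11.1×10⁻⁶×117×775 = 1.652 mm.
The rigid supports impose zero overall length change; the single axial force P common to all segments must satisfy P Σ Lᵢ/(AᵢEᵢ) = δ_free.
Σ Lᵢ/(AᵢEᵢ) = 600/(725×119×10³) + 775/(1250×25×10³) = 3.175×10⁻⁵ mm/N.
Hence P = δ_free / Σ(L/AE) = 1.652/3.175×10⁻⁵ = 52.03 kN (compressive).

P ≈ 52 kN (compressive)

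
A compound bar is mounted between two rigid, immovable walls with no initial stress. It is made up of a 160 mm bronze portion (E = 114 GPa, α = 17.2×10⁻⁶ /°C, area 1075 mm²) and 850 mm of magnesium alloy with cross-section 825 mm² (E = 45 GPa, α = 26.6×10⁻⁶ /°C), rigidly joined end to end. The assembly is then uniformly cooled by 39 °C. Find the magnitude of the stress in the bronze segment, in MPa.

σ ≈ 38 MPa (tensile)

If the supports were absent, the total length change would be Σ αᵢΔT Lᵢ = 17.2×10⁻⁶×39×160 + 26.6×10⁻⁶×39×850 = 0.9891 mm.
The walls prevent any net length change, so an axial force P (same in every segment) develops. Compatibility: P · Σ Lᵢ/(AᵢEᵢ) = δ_free.
The series flexibility is Σ Lᵢ/(AᵢEᵢ) = 160/(1075×114×10³) + 850/(825×45×10³) = 2.42×10⁻⁵ mm/N.
Hence P = δ_free / Σ(L/AE) = 0.9891/2.42×10⁻⁵ = 40.87 kN (tensile).
σ_{bronze} = P / A = 40870 / 1075 = 38.02 MPa.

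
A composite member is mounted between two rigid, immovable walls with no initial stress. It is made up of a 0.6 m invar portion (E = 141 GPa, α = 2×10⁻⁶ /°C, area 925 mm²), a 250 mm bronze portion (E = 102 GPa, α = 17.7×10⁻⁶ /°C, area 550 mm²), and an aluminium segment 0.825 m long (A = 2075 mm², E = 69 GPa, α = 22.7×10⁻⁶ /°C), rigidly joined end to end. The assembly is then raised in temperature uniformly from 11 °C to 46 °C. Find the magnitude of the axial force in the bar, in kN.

P ≈ 57.5 kN (compressive)

With the walls removed the bar would change length by δ_free = Σ αᵢΔT Lᵢ = 2×10⁻⁶×35×600 + 17.7×10⁻⁶×35×250 + 22.7×10⁻⁶×35×825 = 0.8523 mm.
The rigid supports impose zero overall length change; the single axial force P common to all segments must satisfy P Σ Lᵢ/(AᵢEᵢ) = δ_free.
Σ Lᵢ/(AᵢEᵢ) = 600/(925×141×10³) + 250/(550×102×10³) + 825/(2075×69×10³) = 1.482×10⁻⁵ mm/N.
So P = 0.8523 / 1.482×10⁻⁵ = 57.52 kN, compressive.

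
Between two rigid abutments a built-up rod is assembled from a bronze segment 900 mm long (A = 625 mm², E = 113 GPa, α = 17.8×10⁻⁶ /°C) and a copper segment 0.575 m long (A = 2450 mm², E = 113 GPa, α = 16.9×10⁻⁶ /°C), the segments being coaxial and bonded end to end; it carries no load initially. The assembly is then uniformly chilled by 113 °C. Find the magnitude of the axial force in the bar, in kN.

If the supports were absent, the total length change would be Σ αᵢΔT Lᵢ = 17.8×10⁻⁶×113×900 + 16.9×10⁻⁶×113×575 = 2.908 mm.
The walls prevent any net length change, so an axial force P (same in every segment) develops. Compatibility: P · Σ Lᵢ/(AᵢEᵢ) = δ_free.
The series flexibility is Σ Lᵢ/(AᵢEᵢ) = 900/(625×113×10³) + 575/(2450×113×10³) = 1.482×10⁻⁵ mm/N.
P = 2.908 / 1.482×10⁻⁵ = 196200 N = 196.2 kN, tensile.

P ≈ 196 kN (tensile)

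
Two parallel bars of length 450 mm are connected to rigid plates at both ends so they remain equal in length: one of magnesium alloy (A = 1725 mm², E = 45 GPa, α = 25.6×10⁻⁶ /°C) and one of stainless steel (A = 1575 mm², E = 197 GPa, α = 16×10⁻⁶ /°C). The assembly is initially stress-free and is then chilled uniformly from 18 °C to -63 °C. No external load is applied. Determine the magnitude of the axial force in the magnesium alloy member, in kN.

Both members must finish at the same length. With the larger α, the magnesium alloy tends to over-contract; the plates restrain it, putting the magnesium alloy in tension and the stainless steel in compression. With no external load the two internal forces are equal and opposite, magnitude P.
Setting the final lengths equal and cancelling L: (α₁ − α₂)ΔT = P/(A₁E₁) + P/(A₂E₂).
|α₁ − α₂|·ΔT = 9.6×10⁻⁶ × 81 = 0.0007776.
1/(A₁E₁) + 1/(A₂E₂) = 1/(1725×45×10³) + 1/(1575×197×10³) = 1.611×10⁻⁸ N⁻¹.
P = 0.0007776 / 1.611×10⁻⁸ = 48280 N = 48.28 kN.

P ≈ 48.3 kN (tensile in the magnesium alloy)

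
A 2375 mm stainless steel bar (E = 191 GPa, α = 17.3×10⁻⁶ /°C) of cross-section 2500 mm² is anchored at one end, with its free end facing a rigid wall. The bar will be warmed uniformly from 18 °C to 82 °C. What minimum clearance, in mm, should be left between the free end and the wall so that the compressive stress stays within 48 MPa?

g ≈ 2.03 mm

Free expansion if unrestrained: δ_free = αΔT L = 17.3×10⁻⁶ × 64 × 2375 = 2.63 mm.
A stress of 48 MPa corresponds to the wall pushing the bar back by σL/E = 48×2375/(191×10³) = 0.5969 mm.
So the gap has to take up the difference, g_min = δ_free − σL/E = 2.63 − 0.5969 = 2.033 mm.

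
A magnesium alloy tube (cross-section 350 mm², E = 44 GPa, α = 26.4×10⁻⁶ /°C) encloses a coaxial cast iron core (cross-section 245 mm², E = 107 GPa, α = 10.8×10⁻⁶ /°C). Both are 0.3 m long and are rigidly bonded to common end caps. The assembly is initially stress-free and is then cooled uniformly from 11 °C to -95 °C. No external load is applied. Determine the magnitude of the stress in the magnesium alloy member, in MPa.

Equilibrium of a rigid end plate with no external load gives equal and opposite internal forces ±P in the two members. Since α_{magnesium alloy} > α_{cast iron}, cooling drives the magnesium alloy into tension and the cast iron into compression.
Setting the final lengths equal and cancelling L: (α₁ − α₂)ΔT = P/(A₁E₁) + P/(A₂E₂).
|α₁ − α₂|·ΔT = 15.6×10⁻⁶ × 106 = 0.001654.
1/(A₁E₁) + 1/(A₂E₂) = 1/(350×44×10³) + 1/(245×107×10³) = 1.031×10⁻⁷ N⁻¹.
P = 0.001654 / 1.031×10⁻⁷ = 16040 N = 16.04 kN.
σ_{magnesium alloy} = P/A₁ = 16040/350 = 45.83 MPa, tensile.

σ ≈ 45.8 MPa (tensile)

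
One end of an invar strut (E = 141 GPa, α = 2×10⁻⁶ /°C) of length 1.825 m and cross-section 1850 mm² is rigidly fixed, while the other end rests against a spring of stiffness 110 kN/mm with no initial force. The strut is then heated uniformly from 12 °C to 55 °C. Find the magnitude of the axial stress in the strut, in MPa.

The unrestrained thermal change is αΔT L = 2×10⁻⁶ × 43 × 1825 = 0.1569 mm.
Let P be the compressive force at the spring. The strut shortens elastically by PL/(AE) and the spring compresses by P/k; together these equal δ_free.
P [ L/(AE) + 1/k ] = δ_free → P [ 1825/(1850×141×10³) + 1/(110×10³) ] = 0.1569.
P = 0.1569 / 1.609×10⁻⁵ = 9756 N.
σ = P/A = 9756/1850 = 5.274 MPa.

σ ≈ 5.27 MPa (compressive)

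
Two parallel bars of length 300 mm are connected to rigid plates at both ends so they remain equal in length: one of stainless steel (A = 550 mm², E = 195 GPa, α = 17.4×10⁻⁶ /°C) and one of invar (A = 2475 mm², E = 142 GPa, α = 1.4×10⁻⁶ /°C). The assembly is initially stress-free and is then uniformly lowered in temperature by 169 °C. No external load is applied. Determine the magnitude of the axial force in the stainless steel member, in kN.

P ≈ 222 kN (tensile in the stainless steel)

The stainless steel has the larger α, so on cooling it would change length more than the invar if both were free. The rigid plates force a common final length, so the stainless steel is put into tension and the invar into compression, with equal and opposite forces P (no external load).
Setting the final lengths equal and cancelling L: (α₁ − α₂)ΔT = P/(A₁E₁) + P/(A₂E₂).
|α₁ − α₂|·ΔT = 16×10⁻⁶ × 169 = 0.002704.
1/(A₁E₁) + 1/(A₂E₂) = 1/(550×195×10³) + 1/(2475×142×10³) = 1.217×10⁻⁸ N⁻¹.
P = 0.002704 / 1.217×10⁻⁸ = 222200 N = 222.2 kN.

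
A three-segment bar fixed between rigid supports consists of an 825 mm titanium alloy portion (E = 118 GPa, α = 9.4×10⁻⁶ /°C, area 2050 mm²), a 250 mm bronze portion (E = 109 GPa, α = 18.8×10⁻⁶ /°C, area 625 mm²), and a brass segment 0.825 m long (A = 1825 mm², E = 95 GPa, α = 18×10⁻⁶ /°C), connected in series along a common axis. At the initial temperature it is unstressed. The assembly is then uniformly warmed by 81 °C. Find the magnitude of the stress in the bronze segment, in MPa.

σ ≈ 299 MPa (compressive)

With the walls removed the bar would change length by δ_free = Σ αᵢΔT Lᵢ = 9.4×10⁻⁶×81×825 + 18.8×10⁻⁶×81×250 + 18×10⁻⁶×81×825 = 2.212 mm.
Since the ends are fixed, an axial force P builds up, equal in every segment, with P · Σ Lᵢ/(AᵢEᵢ) = δ_free.
Σ Lᵢ/(AᵢEᵢ) = 825/(2050×118×10³) + 250/(625×109×10³) + 825/(1825×95×10³) = 1.184×10⁻⁵ mm/N.
P = 2.212 / 1.184×10⁻⁵ = 186800 N = 186.8 kN, compressive.
σ_{bronze} = P / A = 186800 / 625 = 298.9 MPa.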